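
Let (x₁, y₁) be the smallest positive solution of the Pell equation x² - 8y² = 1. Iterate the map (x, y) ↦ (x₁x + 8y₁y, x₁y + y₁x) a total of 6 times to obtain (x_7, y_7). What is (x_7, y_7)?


Step 1: Find the fundamental solution (x₁, y₁) of x² - 8y² = 1.
  Expand √8 as a continued fraction. a₀ = ⌊√8⌋ = 2; iterate m_{k+1} = d_k·a_k − m_k, d_{k+1} = (8 − m_{k+1}²)/d_k, a_{k+1} = ⌊(a₀ + m_{k+1})/d_{k+1}⌋ (starting m₀ = 0, d₀ = 1), with convergents p_k = a_k·p_{k-1} + p_{k-2}, q_k = a_k·q_{k-1} + q_{k-2} (p₋₁ = 1, q₋₁ = 0):
  k = 0: a₀ = 2; p₀/q₀ = 2/1; p₀² − 8·q₀² = 4 − 8 = -4.
  k = 1: m = 2, d = 4, a = ⌊(2 + 2)/4⌋ = 1; p/q = (1·2 + 1)/(1·1 + 0) = 3/1; p² − 8·q² = 9 − 8 = 1.
  The first convergent with p² − 8·q² = 1 gives the fundamental solution (x₁, y₁) = (3, 1).
Step 2: Apply the recurrence (x_{n+1}, y_{n+1}) = (x₁x_n + 8y₁y_n, x₁y_n + y₁x_n) repeatedly.
  From (x_1, y_1) = (3, 1): x_2 = 3·3 + 8·1·1 = 17; y_2 = 3·1 + 1·3 = 6.
  From (x_2, y_2) = (17, 6): x_3 = 3·17 + 8·1·6 = 99; y_3 = 3·6 + 1·17 = 35.
  From (x_3, y_3) = (99, 35): x_4 = 3·99 + 8·1·35 = 577; y_4 = 3·35 + 1·99 = 204.
  From (x_4, y_4) = (577, 204): x_5 = 3·577 + 8·1·204 = 3363; y_5 = 3·204 + 1·577 = 1189.
  From (x_5, y_5) = (3363, 1189): x_6 = 3·3363 + 8·1·1189 = 19601; y_6 = 3·1189 + 1·3363 = 6930.
  From (x_6, y_6) = (19601, 6930): x_7 = 3·19601 + 8·1·6930 = 114243; y_7 = 3·6930 + 1·19601 = 40391.
Step 3: Verify x_7² - 8·y_7² = 13051463049 - 13051463048 = 1 (should be 1). ✓

(x_1, y_1) = (3, 1); (x_7, y_7) = (114243, 40391).


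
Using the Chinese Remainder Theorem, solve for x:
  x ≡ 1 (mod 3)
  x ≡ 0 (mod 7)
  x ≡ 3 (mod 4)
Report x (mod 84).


Moduli 3, 7, 4 are pairwise coprime; by CRT there is a unique solution modulo M = 3 · 7 · 4 = 84.
Solve pairwise, accumulating the modulus:
  Start with x ≡ 1 (mod 3).
  Combine with x ≡ 0 (mod 7): since gcd(3, 7) = 1, we get a unique residue mod 21.
    Write x = 1 + 3·t and substitute into x ≡ 0 (mod 7): 3·t ≡ 0 − 1 = -1 (mod 7).
    Reduce coefficients mod 7: 3·t ≡ 6 (mod 7).
    The inverse of 3 mod 7 is 5 (since 3·5 = 15 = 2·7 + 1), so t ≡ 5·6 = 30 ≡ 2 (mod 7).
    Then x = 1 + 3·2 = 7, valid modulo lcm(3, 7) = 21: x ≡ 7 (mod 21).
  Combine with x ≡ 3 (mod 4): since gcd(21, 4) = 1, we get a unique residue mod 84.
    Write x = 7 + 21·t and substitute into x ≡ 3 (mod 4): 21·t ≡ 3 − 7 = -4 (mod 4).
    Reduce coefficients mod 4: 1·t ≡ 0 (mod 4).
    So t ≡ 0 (mod 4).
    Then x = 7 + 21·0 = 7, valid modulo lcm(21, 4) = 84: x ≡ 7 (mod 84).
Verify: 7 mod 3 = 1 ✓, 7 mod 7 = 0 ✓, 7 mod 4 = 3 ✓.

x ≡ 7 (mod 84).


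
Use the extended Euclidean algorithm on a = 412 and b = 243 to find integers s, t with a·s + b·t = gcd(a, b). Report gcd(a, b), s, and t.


Euclidean algorithm on (412, 243) — divide until remainder is 0:
  412 = 1 · 243 + 169
  243 = 1 · 169 + 74
  169 = 2 · 74 + 21
  74 = 3 · 21 + 11
  21 = 1 · 11 + 10
  11 = 1 · 10 + 1
  10 = 10 · 1 + 0
gcd(412, 243) = 1.
Track Bezout coefficients alongside the remainders: start with r₀ = 412 = a·1 + b·0 (s = 1, t = 0) and r₁ = 243 = a·0 + b·1 (s = 0, t = 1); each new remainder r_{k+1} = r_{k-1} − q_k·r_k inherits s_{k+1} = s_{k-1} − q_k·s_k, t_{k+1} = t_{k-1} − q_k·t_k, so r_k = a·s_k + b·t_k at every step:
  q = 1: r = 169, s = 1 − 1·0 = 1, t = 0 − 1·1 = -1  (check: 412·1 + 243·(-1) = 169)
  q = 1: r = 74, s = 0 − 1·1 = -1, t = 1 − 1·(-1) = 2  (check: 412·(-1) + 243·2 = 74)
  q = 2: r = 21, s = 1 − 2·(-1) = 3, t = -1 − 2·2 = -5  (check: 412·3 + 243·(-5) = 21)
  q = 3: r = 11, s = -1 − 3·3 = -10, t = 2 − 3·(-5) = 17  (check: 412·(-10) + 243·17 = 11)
  q = 1: r = 10, s = 3 − 1·(-10) = 13, t = -5 − 1·17 = -22  (check: 412·13 + 243·(-22) = 10)
  q = 1: r = 1, s = -10 − 1·13 = -23, t = 17 − 1·(-22) = 39  (check: 412·(-23) + 243·39 = 1)
The row with r = 1 (the gcd) gives the Bezout coefficients s = -23, t = 39.
Result: 412 · (-23) + 243 · (39) = 1.

gcd(412, 243) = 1; s = -23, t = 39 (check: 412·(-23) + 243·39 = 1).


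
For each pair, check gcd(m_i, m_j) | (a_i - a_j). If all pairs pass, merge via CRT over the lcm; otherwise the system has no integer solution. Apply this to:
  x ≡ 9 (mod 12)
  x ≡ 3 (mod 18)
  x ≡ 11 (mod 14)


Moduli 12, 18, 14 are not pairwise coprime, so CRT works modulo lcm(m_i) when all pairwise compatibility conditions hold.
Pairwise compatibility: gcd(m_i, m_j) must divide a_i - a_j for every pair.
Merge one congruence at a time:
  Start: x ≡ 9 (mod 12).
  Combine with x ≡ 3 (mod 18): gcd(12, 18) = 6; 3 - 9 = -6, which IS divisible by 6, so compatible.
    Write x = 9 + 12·t and substitute into x ≡ 3 (mod 18): 12·t ≡ 3 − 9 = -6 (mod 18).
    Divide the congruence (and modulus) by g = 6: 2·t ≡ -1 (mod 3).
    Reduce coefficients mod 3: 2·t ≡ 2 (mod 3).
    The inverse of 2 mod 3 is 2 (since 2·2 = 4 = 1·3 + 1), so t ≡ 2·2 = 4 ≡ 1 (mod 3).
    Then x = 9 + 12·1 = 21, valid modulo lcm(12, 18) = 36: x ≡ 21 (mod 36).
  Combine with x ≡ 11 (mod 14): gcd(36, 14) = 2; 11 - 21 = -10, which IS divisible by 2, so compatible.
    Write x = 21 + 36·t and substitute into x ≡ 11 (mod 14): 36·t ≡ 11 − 21 = -10 (mod 14).
    Divide the congruence (and modulus) by g = 2: 18·t ≡ -5 (mod 7).
    Reduce coefficients mod 7: 4·t ≡ 2 (mod 7).
    The inverse of 4 mod 7 is 2 (since 4·2 = 8 = 1·7 + 1), so t ≡ 2·2 = 4 ≡ 4 (mod 7).
    Then x = 21 + 36·4 = 165, valid modulo lcm(36, 14) = 252: x ≡ 165 (mod 252).
Verify: 165 mod 12 = 9, 165 mod 18 = 3, 165 mod 14 = 11.

x ≡ 165 (mod 252).


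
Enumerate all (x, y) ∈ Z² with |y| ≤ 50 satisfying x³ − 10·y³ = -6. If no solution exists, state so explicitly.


The equation is x³ - 10y³ = -6. For fixed y, x³ = 10·y³ − 6, so a solution requires the RHS to be a perfect cube.
Strategy: iterate y from -50 to 50, compute RHS = 10·y³ − 6, and check whether it is a (positive or negative) perfect cube.
Check small values of y:
  y = 0: RHS = -6 is not a perfect cube.
  y = 1: RHS = 4 is not a perfect cube.
  y = -1: RHS = -16 is not a perfect cube.
  y = 2: RHS = 74 is not a perfect cube.
  y = -2: RHS = -86 is not a perfect cube.
  y = 3: RHS = 264 is not a perfect cube.
  y = -3: RHS = -276 is not a perfect cube.
Continuing the search up to |y| = 50 finds no solutions either.
No (x, y) in the scanned range satisfies the equation.

No integer solutions with |y| ≤ 50.


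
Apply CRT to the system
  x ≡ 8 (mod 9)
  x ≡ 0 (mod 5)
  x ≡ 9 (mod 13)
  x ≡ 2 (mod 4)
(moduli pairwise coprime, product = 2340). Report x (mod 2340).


Product of moduli M = 9 · 5 · 13 · 4 = 2340.
Merge one congruence at a time:
  Start: x ≡ 8 (mod 9).
  Combine with x ≡ 0 (mod 5); new modulus lcm = 45.
    Write x = 8 + 9·t and substitute into x ≡ 0 (mod 5): 9·t ≡ 0 − 8 = -8 (mod 5).
    Reduce coefficients mod 5: 4·t ≡ 2 (mod 5).
    The inverse of 4 mod 5 is 4 (since 4·4 = 16 = 3·5 + 1), so t ≡ 4·2 = 8 ≡ 3 (mod 5).
    Then x = 8 + 9·3 = 35, valid modulo lcm(9, 5) = 45: x ≡ 35 (mod 45).
  Combine with x ≡ 9 (mod 13); new modulus lcm = 585.
    Write x = 35 + 45·t and substitute into x ≡ 9 (mod 13): 45·t ≡ 9 − 35 = -26 (mod 13).
    Reduce coefficients mod 13: 6·t ≡ 0 (mod 13).
    The inverse of 6 mod 13 is 11 (since 6·11 = 66 = 5·13 + 1), so t ≡ 11·0 = 0 ≡ 0 (mod 13).
    Then x = 35 + 45·0 = 35, valid modulo lcm(45, 13) = 585: x ≡ 35 (mod 585).
  Combine with x ≡ 2 (mod 4); new modulus lcm = 2340.
    Write x = 35 + 585·t and substitute into x ≡ 2 (mod 4): 585·t ≡ 2 − 35 = -33 (mod 4).
    Reduce coefficients mod 4: 1·t ≡ 3 (mod 4).
    So t ≡ 3 (mod 4).
    Then x = 35 + 585·3 = 1790, valid modulo lcm(585, 4) = 2340: x ≡ 1790 (mod 2340).
Verify against each original: 1790 mod 9 = 8, 1790 mod 5 = 0, 1790 mod 13 = 9, 1790 mod 4 = 2.

x ≡ 1790 (mod 2340).


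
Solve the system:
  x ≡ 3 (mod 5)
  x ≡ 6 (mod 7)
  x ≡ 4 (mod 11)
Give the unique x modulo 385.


Moduli 5, 7, 11 are pairwise coprime; by CRT there is a unique solution modulo M = 5 · 7 · 11 = 385.
Solve pairwise, accumulating the modulus:
  Start with x ≡ 3 (mod 5).
  Combine with x ≡ 6 (mod 7): since gcd(5, 7) = 1, we get a unique residue mod 35.
    Write x = 3 + 5·t and substitute into x ≡ 6 (mod 7): 5·t ≡ 6 − 3 = 3 (mod 7).
    The inverse of 5 mod 7 is 3 (since 5·3 = 15 = 2·7 + 1), so t ≡ 3·3 = 9 ≡ 2 (mod 7).
    Then x = 3 + 5·2 = 13, valid modulo lcm(5, 7) = 35: x ≡ 13 (mod 35).
  Combine with x ≡ 4 (mod 11): since gcd(35, 11) = 1, we get a unique residue mod 385.
    Write x = 13 + 35·t and substitute into x ≡ 4 (mod 11): 35·t ≡ 4 − 13 = -9 (mod 11).
    Reduce coefficients mod 11: 2·t ≡ 2 (mod 11).
    The inverse of 2 mod 11 is 6 (since 2·6 = 12 = 1·11 + 1), so t ≡ 6·2 = 12 ≡ 1 (mod 11).
    Then x = 13 + 35·1 = 48, valid modulo lcm(35, 11) = 385: x ≡ 48 (mod 385).
Verify: 48 mod 5 = 3 ✓, 48 mod 7 = 6 ✓, 48 mod 11 = 4 ✓.

x ≡ 48 (mod 385).


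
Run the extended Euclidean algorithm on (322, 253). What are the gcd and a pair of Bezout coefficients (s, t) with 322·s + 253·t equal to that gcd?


Euclidean algorithm on (322, 253) — divide until remainder is 0:
  322 = 1 · 253 + 69
  253 = 3 · 69 + 46
  69 = 1 · 46 + 23
  46 = 2 · 23 + 0
gcd(322, 253) = 23.
Track Bezout coefficients alongside the remainders: start with r₀ = 322 = a·1 + b·0 (s = 1, t = 0) and r₁ = 253 = a·0 + b·1 (s = 0, t = 1); each new remainder r_{k+1} = r_{k-1} − q_k·r_k inherits s_{k+1} = s_{k-1} − q_k·s_k, t_{k+1} = t_{k-1} − q_k·t_k, so r_k = a·s_k + b·t_k at every step:
  q = 1: r = 69, s = 1 − 1·0 = 1, t = 0 − 1·1 = -1  (check: 322·1 + 253·(-1) = 69)
  q = 3: r = 46, s = 0 − 3·1 = -3, t = 1 − 3·(-1) = 4  (check: 322·(-3) + 253·4 = 46)
  q = 1: r = 23, s = 1 − 1·(-3) = 4, t = -1 − 1·4 = -5  (check: 322·4 + 253·(-5) = 23)
The row with r = 23 (the gcd) gives the Bezout coefficients s = 4, t = -5.
Result: 322 · (4) + 253 · (-5) = 23.

gcd(322, 253) = 23; s = 4, t = -5 (check: 322·4 + 253·(-5) = 23).


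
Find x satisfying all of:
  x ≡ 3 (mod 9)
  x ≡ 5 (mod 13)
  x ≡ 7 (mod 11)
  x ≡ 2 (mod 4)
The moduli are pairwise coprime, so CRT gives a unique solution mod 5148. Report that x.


Product of moduli M = 9 · 13 · 11 · 4 = 5148.
Merge one congruence at a time:
  Start: x ≡ 3 (mod 9).
  Combine with x ≡ 5 (mod 13); new modulus lcm = 117.
    Write x = 3 + 9·t and substitute into x ≡ 5 (mod 13): 9·t ≡ 5 − 3 = 2 (mod 13).
    The inverse of 9 mod 13 is 3 (since 9·3 = 27 = 2·13 + 1), so t ≡ 3·2 = 6 ≡ 6 (mod 13).
    Then x = 3 + 9·6 = 57, valid modulo lcm(9, 13) = 117: x ≡ 57 (mod 117).
  Combine with x ≡ 7 (mod 11); new modulus lcm = 1287.
    Write x = 57 + 117·t and substitute into x ≡ 7 (mod 11): 117·t ≡ 7 − 57 = -50 (mod 11).
    Reduce coefficients mod 11: 7·t ≡ 5 (mod 11).
    The inverse of 7 mod 11 is 8 (since 7·8 = 56 = 5·11 + 1), so t ≡ 8·5 = 40 ≡ 7 (mod 11).
    Then x = 57 + 117·7 = 876, valid modulo lcm(117, 11) = 1287: x ≡ 876 (mod 1287).
  Combine with x ≡ 2 (mod 4); new modulus lcm = 5148.
    Write x = 876 + 1287·t and substitute into x ≡ 2 (mod 4): 1287·t ≡ 2 − 876 = -874 (mod 4).
    Reduce coefficients mod 4: 3·t ≡ 2 (mod 4).
    The inverse of 3 mod 4 is 3 (since 3·3 = 9 = 2·4 + 1), so t ≡ 3·2 = 6 ≡ 2 (mod 4).
    Then x = 876 + 1287·2 = 3450, valid modulo lcm(1287, 4) = 5148: x ≡ 3450 (mod 5148).
Verify against each original: 3450 mod 9 = 3, 3450 mod 13 = 5, 3450 mod 11 = 7, 3450 mod 4 = 2.

x ≡ 3450 (mod 5148).


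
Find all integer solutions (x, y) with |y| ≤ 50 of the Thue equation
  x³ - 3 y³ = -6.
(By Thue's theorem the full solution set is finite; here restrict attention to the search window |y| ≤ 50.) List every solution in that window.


The equation is x³ - 3y³ = -6. For fixed y, x³ = 3·y³ − 6, so a solution requires the RHS to be a perfect cube.
Strategy: iterate y from -50 to 50, compute RHS = 3·y³ − 6, and check whether it is a (positive or negative) perfect cube.
Check small values of y:
  y = 0: RHS = -6 is not a perfect cube.
  y = 1: RHS = -3 is not a perfect cube.
  y = -1: RHS = -9 is not a perfect cube.
  y = 2: RHS = 18 is not a perfect cube.
  y = -2: RHS = -30 is not a perfect cube.
  y = 3: RHS = 75 is not a perfect cube.
  y = -3: RHS = -87 is not a perfect cube.
Continuing the search up to |y| = 50 finds no solutions either.
No (x, y) in the scanned range satisfies the equation.

No integer solutions with |y| ≤ 50.


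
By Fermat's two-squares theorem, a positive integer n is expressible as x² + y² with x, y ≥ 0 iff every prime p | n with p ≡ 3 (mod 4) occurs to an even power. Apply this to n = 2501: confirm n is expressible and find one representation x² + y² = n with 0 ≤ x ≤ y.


Step 1: Factor n = 2501 = 41 · 61.
Step 2: Check the mod-4 condition on each prime factor: 41 ≡ 1 (mod 4), exponent 1; 61 ≡ 1 (mod 4), exponent 1.
All primes ≡ 3 (mod 4) appear to even exponent (or don't appear), so by the two-squares theorem n IS expressible as a sum of two squares.
Step 3: Build a representation. Here n = 41 · 61 is a product of primes ≡ 1 (mod 4). Each prime p ≡ 1 (mod 4) is itself a sum of two squares; find a² by testing p − a² for a perfect square:
  41: 41 − 1² = 40, 41 − 2² = 37, 41 − 3² = 32, 41 − 4² = 25 = 5² ⇒ 41 = 4² + 5².
  61: 61 − 1² = 60, 61 − 2² = 57, 61 − 3² = 52, 61 − 4² = 45, 61 − 5² = 36 = 6² ⇒ 61 = 5² + 6².
  Combine using the Brahmagupta–Fibonacci identity (a² + b²)(c² + d²) = (ac − bd)² + (ad + bc)² = (ac + bd)² + (ad − bc)²:
  41 · 61 = 2501: from (4² + 5²)(5² + 6²), take (4·5 − 5·6, 4·6 + 5·5) = (20 − 30, 24 + 25) = (-10, 49); dropping signs (only squares matter) gives (10, 49); check 10² + 49² = 100 + 2401 = 2501 ✓.
Step 4: Order so x ≤ y and verify: 10² + 49² = 100 + 2401 = 2501 = n. ✓

n = 2501 = 10² + 49² (one valid representation with x ≤ y).


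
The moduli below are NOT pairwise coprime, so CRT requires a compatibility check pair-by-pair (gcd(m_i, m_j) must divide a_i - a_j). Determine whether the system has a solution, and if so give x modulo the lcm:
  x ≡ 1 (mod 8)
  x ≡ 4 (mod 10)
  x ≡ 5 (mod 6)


Moduli 8, 10, 6 are not pairwise coprime, so CRT works modulo lcm(m_i) when all pairwise compatibility conditions hold.
Pairwise compatibility: gcd(m_i, m_j) must divide a_i - a_j for every pair.
Merge one congruence at a time:
  Start: x ≡ 1 (mod 8).
  Combine with x ≡ 4 (mod 10): gcd(8, 10) = 2, and 4 - 1 = 3 is NOT divisible by 2.
    ⇒ system is inconsistent (no integer solution).

No solution (the system is inconsistent).


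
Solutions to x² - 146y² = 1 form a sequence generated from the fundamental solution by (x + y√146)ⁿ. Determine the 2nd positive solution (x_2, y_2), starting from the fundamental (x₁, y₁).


Step 1: Find the fundamental solution (x₁, y₁) of x² - 146y² = 1.
  Expand √146 as a continued fraction. a₀ = ⌊√146⌋ = 12; iterate m_{k+1} = d_k·a_k − m_k, d_{k+1} = (146 − m_{k+1}²)/d_k, a_{k+1} = ⌊(a₀ + m_{k+1})/d_{k+1}⌋ (starting m₀ = 0, d₀ = 1), with convergents p_k = a_k·p_{k-1} + p_{k-2}, q_k = a_k·q_{k-1} + q_{k-2} (p₋₁ = 1, q₋₁ = 0):
  k = 0: a₀ = 12; p₀/q₀ = 12/1; p₀² − 146·q₀² = 144 − 146 = -2.
  k = 1: m = 12, d = 2, a = ⌊(12 + 12)/2⌋ = 12; p/q = (12·12 + 1)/(12·1 + 0) = 145/12; p² − 146·q² = 21025 − 21024 = 1.
  The first convergent with p² − 146·q² = 1 gives the fundamental solution (x₁, y₁) = (145, 12).
Step 2: Apply the recurrence (x_{n+1}, y_{n+1}) = (x₁x_n + 146y₁y_n, x₁y_n + y₁x_n) repeatedly.
  From (x_1, y_1) = (145, 12): x_2 = 145·145 + 146·12·12 = 42049; y_2 = 145·12 + 12·145 = 3480.
Step 3: Verify x_2² - 146·y_2² = 1768118401 - 1768118400 = 1 (should be 1). ✓

(x_1, y_1) = (145, 12); (x_2, y_2) = (42049, 3480).


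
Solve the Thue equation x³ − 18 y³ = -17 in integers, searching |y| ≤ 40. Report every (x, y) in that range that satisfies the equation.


The equation is x³ - 18y³ = -17. For fixed y, x³ = 18·y³ − 17, so a solution requires the RHS to be a perfect cube.
Strategy: iterate y from -40 to 40, compute RHS = 18·y³ − 17, and check whether it is a (positive or negative) perfect cube.
Check small values of y:
  y = 0: RHS = -17 is not a perfect cube.
  y = 1: RHS = 1 = (1)³ ⇒ x = 1 works.
  y = -1: RHS = -35 is not a perfect cube.
  y = 2: RHS = 127 is not a perfect cube.
  y = -2: RHS = -161 is not a perfect cube.
  y = 3: RHS = 469 is not a perfect cube.
  y = -3: RHS = -503 is not a perfect cube.
Continuing the search up to |y| = 40 finds no further solutions beyond those listed.
Collected solutions: (1, 1).

Solutions (with |y| ≤ 40): (1, 1).


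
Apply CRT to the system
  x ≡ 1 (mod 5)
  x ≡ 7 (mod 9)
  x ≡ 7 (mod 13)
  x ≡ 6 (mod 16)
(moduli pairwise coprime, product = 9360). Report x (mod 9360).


Product of moduli M = 5 · 9 · 13 · 16 = 9360.
Merge one congruence at a time:
  Start: x ≡ 1 (mod 5).
  Combine with x ≡ 7 (mod 9); new modulus lcm = 45.
    Write x = 1 + 5·t and substitute into x ≡ 7 (mod 9): 5·t ≡ 7 − 1 = 6 (mod 9).
    The inverse of 5 mod 9 is 2 (since 5·2 = 10 = 1·9 + 1), so t ≡ 2·6 = 12 ≡ 3 (mod 9).
    Then x = 1 + 5·3 = 16, valid modulo lcm(5, 9) = 45: x ≡ 16 (mod 45).
  Combine with x ≡ 7 (mod 13); new modulus lcm = 585.
    Write x = 16 + 45·t and substitute into x ≡ 7 (mod 13): 45·t ≡ 7 − 16 = -9 (mod 13).
    Reduce coefficients mod 13: 6·t ≡ 4 (mod 13).
    The inverse of 6 mod 13 is 11 (since 6·11 = 66 = 5·13 + 1), so t ≡ 11·4 = 44 ≡ 5 (mod 13).
    Then x = 16 + 45·5 = 241, valid modulo lcm(45, 13) = 585: x ≡ 241 (mod 585).
  Combine with x ≡ 6 (mod 16); new modulus lcm = 9360.
    Write x = 241 + 585·t and substitute into x ≡ 6 (mod 16): 585·t ≡ 6 − 241 = -235 (mod 16).
    Reduce coefficients mod 16: 9·t ≡ 5 (mod 16).
    The inverse of 9 mod 16 is 9 (since 9·9 = 81 = 5·16 + 1), so t ≡ 9·5 = 45 ≡ 13 (mod 16).
    Then x = 241 + 585·13 = 7846, valid modulo lcm(585, 16) = 9360: x ≡ 7846 (mod 9360).
Verify against each original: 7846 mod 5 = 1, 7846 mod 9 = 7, 7846 mod 13 = 7, 7846 mod 16 = 6.

x ≡ 7846 (mod 9360).


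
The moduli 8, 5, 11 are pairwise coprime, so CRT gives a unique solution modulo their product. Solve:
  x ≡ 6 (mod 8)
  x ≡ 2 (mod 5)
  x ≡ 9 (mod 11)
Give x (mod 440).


Moduli 8, 5, 11 are pairwise coprime; by CRT there is a unique solution modulo M = 8 · 5 · 11 = 440.
Solve pairwise, accumulating the modulus:
  Start with x ≡ 6 (mod 8).
  Combine with x ≡ 2 (mod 5): since gcd(8, 5) = 1, we get a unique residue mod 40.
    Write x = 6 + 8·t and substitute into x ≡ 2 (mod 5): 8·t ≡ 2 − 6 = -4 (mod 5).
    Reduce coefficients mod 5: 3·t ≡ 1 (mod 5).
    The inverse of 3 mod 5 is 2 (since 3·2 = 6 = 1·5 + 1), so t ≡ 2·1 = 2 ≡ 2 (mod 5).
    Then x = 6 + 8·2 = 22, valid modulo lcm(8, 5) = 40: x ≡ 22 (mod 40).
  Combine with x ≡ 9 (mod 11): since gcd(40, 11) = 1, we get a unique residue mod 440.
    Write x = 22 + 40·t and substitute into x ≡ 9 (mod 11): 40·t ≡ 9 − 22 = -13 (mod 11).
    Reduce coefficients mod 11: 7·t ≡ 9 (mod 11).
    The inverse of 7 mod 11 is 8 (since 7·8 = 56 = 5·11 + 1), so t ≡ 8·9 = 72 ≡ 6 (mod 11).
    Then x = 22 + 40·6 = 262, valid modulo lcm(40, 11) = 440: x ≡ 262 (mod 440).
Verify: 262 mod 8 = 6 ✓, 262 mod 5 = 2 ✓, 262 mod 11 = 9 ✓.

x ≡ 262 (mod 440).


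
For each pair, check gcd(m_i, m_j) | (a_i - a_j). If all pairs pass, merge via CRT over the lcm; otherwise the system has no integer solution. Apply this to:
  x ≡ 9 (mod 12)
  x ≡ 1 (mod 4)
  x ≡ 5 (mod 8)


Moduli 12, 4, 8 are not pairwise coprime, so CRT works modulo lcm(m_i) when all pairwise compatibility conditions hold.
Pairwise compatibility: gcd(m_i, m_j) must divide a_i - a_j for every pair.
Merge one congruence at a time:
  Start: x ≡ 9 (mod 12).
  Combine with x ≡ 1 (mod 4): gcd(12, 4) = 4; 1 - 9 = -8, which IS divisible by 4, so compatible.
    Write x = 9 + 12·t and substitute into x ≡ 1 (mod 4): 12·t ≡ 1 − 9 = -8 (mod 4).
    Divide the congruence (and modulus) by g = 4: 3·t ≡ -2 (mod 1).
    Modulo 1 every t works; take t = 0.
    Then x = 9 + 12·0 = 9, valid modulo lcm(12, 4) = 12: x ≡ 9 (mod 12).
  Combine with x ≡ 5 (mod 8): gcd(12, 8) = 4; 5 - 9 = -4, which IS divisible by 4, so compatible.
    Write x = 9 + 12·t and substitute into x ≡ 5 (mod 8): 12·t ≡ 5 − 9 = -4 (mod 8).
    Divide the congruence (and modulus) by g = 4: 3·t ≡ -1 (mod 2).
    Reduce coefficients mod 2: 1·t ≡ 1 (mod 2).
    So t ≡ 1 (mod 2).
    Then x = 9 + 12·1 = 21, valid modulo lcm(12, 8) = 24: x ≡ 21 (mod 24).
Verify: 21 mod 12 = 9, 21 mod 4 = 1, 21 mod 8 = 5.

x ≡ 21 (mod 24).


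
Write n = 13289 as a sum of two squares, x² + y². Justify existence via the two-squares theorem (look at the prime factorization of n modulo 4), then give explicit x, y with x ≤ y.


Step 1: Factor n = 13289 = 97 · 137.
Step 2: Check the mod-4 condition on each prime factor: 97 ≡ 1 (mod 4), exponent 1; 137 ≡ 1 (mod 4), exponent 1.
All primes ≡ 3 (mod 4) appear to even exponent (or don't appear), so by the two-squares theorem n IS expressible as a sum of two squares.
Step 3: Build a representation. Here n = 97 · 137 is a product of primes ≡ 1 (mod 4). Each prime p ≡ 1 (mod 4) is itself a sum of two squares; find a² by testing p − a² for a perfect square:
  97: 97 − 1² = 96, 97 − 2² = 93, 97 − 3² = 88, 97 − 4² = 81 = 9² ⇒ 97 = 4² + 9².
  137: 137 − 1² = 136, 137 − 2² = 133, 137 − 3² = 128, 137 − 4² = 121 = 11² ⇒ 137 = 4² + 11².
  Combine using the Brahmagupta–Fibonacci identity (a² + b²)(c² + d²) = (ac − bd)² + (ad + bc)² = (ac + bd)² + (ad − bc)²:
  97 · 137 = 13289: from (4² + 9²)(4² + 11²), take (4·4 − 9·11, 4·11 + 9·4) = (16 − 99, 44 + 36) = (-83, 80); dropping signs (only squares matter) gives (83, 80); check 83² + 80² = 6889 + 6400 = 13289 ✓.
Step 4: Order so x ≤ y and verify: 80² + 83² = 6400 + 6889 = 13289 = n. ✓

n = 13289 = 80² + 83² (one valid representation with x ≤ y).


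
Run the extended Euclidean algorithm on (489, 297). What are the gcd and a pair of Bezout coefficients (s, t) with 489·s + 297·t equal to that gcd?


Euclidean algorithm on (489, 297) — divide until remainder is 0:
  489 = 1 · 297 + 192
  297 = 1 · 192 + 105
  192 = 1 · 105 + 87
  105 = 1 · 87 + 18
  87 = 4 · 18 + 15
  18 = 1 · 15 + 3
  15 = 5 · 3 + 0
gcd(489, 297) = 3.
Track Bezout coefficients alongside the remainders: start with r₀ = 489 = a·1 + b·0 (s = 1, t = 0) and r₁ = 297 = a·0 + b·1 (s = 0, t = 1); each new remainder r_{k+1} = r_{k-1} − q_k·r_k inherits s_{k+1} = s_{k-1} − q_k·s_k, t_{k+1} = t_{k-1} − q_k·t_k, so r_k = a·s_k + b·t_k at every step:
  q = 1: r = 192, s = 1 − 1·0 = 1, t = 0 − 1·1 = -1  (check: 489·1 + 297·(-1) = 192)
  q = 1: r = 105, s = 0 − 1·1 = -1, t = 1 − 1·(-1) = 2  (check: 489·(-1) + 297·2 = 105)
  q = 1: r = 87, s = 1 − 1·(-1) = 2, t = -1 − 1·2 = -3  (check: 489·2 + 297·(-3) = 87)
  q = 1: r = 18, s = -1 − 1·2 = -3, t = 2 − 1·(-3) = 5  (check: 489·(-3) + 297·5 = 18)
  q = 4: r = 15, s = 2 − 4·(-3) = 14, t = -3 − 4·5 = -23  (check: 489·14 + 297·(-23) = 15)
  q = 1: r = 3, s = -3 − 1·14 = -17, t = 5 − 1·(-23) = 28  (check: 489·(-17) + 297·28 = 3)
The row with r = 3 (the gcd) gives the Bezout coefficients s = -17, t = 28.
Result: 489 · (-17) + 297 · (28) = 3.

gcd(489, 297) = 3; s = -17, t = 28 (check: 489·(-17) + 297·28 = 3).


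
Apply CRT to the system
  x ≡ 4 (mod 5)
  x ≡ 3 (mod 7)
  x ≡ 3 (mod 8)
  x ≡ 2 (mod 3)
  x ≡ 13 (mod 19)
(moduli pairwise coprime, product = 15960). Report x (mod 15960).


Product of moduli M = 5 · 7 · 8 · 3 · 19 = 15960.
Merge one congruence at a time:
  Start: x ≡ 4 (mod 5).
  Combine with x ≡ 3 (mod 7); new modulus lcm = 35.
    Write x = 4 + 5·t and substitute into x ≡ 3 (mod 7): 5·t ≡ 3 − 4 = -1 (mod 7).
    Reduce coefficients mod 7: 5·t ≡ 6 (mod 7).
    The inverse of 5 mod 7 is 3 (since 5·3 = 15 = 2·7 + 1), so t ≡ 3·6 = 18 ≡ 4 (mod 7).
    Then x = 4 + 5·4 = 24, valid modulo lcm(5, 7) = 35: x ≡ 24 (mod 35).
  Combine with x ≡ 3 (mod 8); new modulus lcm = 280.
    Write x = 24 + 35·t and substitute into x ≡ 3 (mod 8): 35·t ≡ 3 − 24 = -21 (mod 8).
    Reduce coefficients mod 8: 3·t ≡ 3 (mod 8).
    The inverse of 3 mod 8 is 3 (since 3·3 = 9 = 1·8 + 1), so t ≡ 3·3 = 9 ≡ 1 (mod 8).
    Then x = 24 + 35·1 = 59, valid modulo lcm(35, 8) = 280: x ≡ 59 (mod 280).
  Combine with x ≡ 2 (mod 3); new modulus lcm = 840.
    Write x = 59 + 280·t and substitute into x ≡ 2 (mod 3): 280·t ≡ 2 − 59 = -57 (mod 3).
    Reduce coefficients mod 3: 1·t ≡ 0 (mod 3).
    So t ≡ 0 (mod 3).
    Then x = 59 + 280·0 = 59, valid modulo lcm(280, 3) = 840: x ≡ 59 (mod 840).
  Combine with x ≡ 13 (mod 19); new modulus lcm = 15960.
    Write x = 59 + 840·t and substitute into x ≡ 13 (mod 19): 840·t ≡ 13 − 59 = -46 (mod 19).
    Reduce coefficients mod 19: 4·t ≡ 11 (mod 19).
    The inverse of 4 mod 19 is 5 (since 4·5 = 20 = 1·19 + 1), so t ≡ 5·11 = 55 ≡ 17 (mod 19).
    Then x = 59 + 840·17 = 14339, valid modulo lcm(840, 19) = 15960: x ≡ 14339 (mod 15960).
Verify against each original: 14339 mod 5 = 4, 14339 mod 7 = 3, 14339 mod 8 = 3, 14339 mod 3 = 2, 14339 mod 19 = 13.

x ≡ 14339 (mod 15960).


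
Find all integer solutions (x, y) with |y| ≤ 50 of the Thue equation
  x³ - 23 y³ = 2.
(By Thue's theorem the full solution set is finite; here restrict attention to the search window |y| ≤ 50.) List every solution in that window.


The equation is x³ - 23y³ = 2. For fixed y, x³ = 23·y³ + 2, so a solution requires the RHS to be a perfect cube.
Strategy: iterate y from -50 to 50, compute RHS = 23·y³ + 2, and check whether it is a (positive or negative) perfect cube.
Check small values of y:
  y = 0: RHS = 2 is not a perfect cube.
  y = 1: RHS = 25 is not a perfect cube.
  y = -1: RHS = -21 is not a perfect cube.
  y = 2: RHS = 186 is not a perfect cube.
  y = -2: RHS = -182 is not a perfect cube.
  y = 3: RHS = 623 is not a perfect cube.
  y = -3: RHS = -619 is not a perfect cube.
Continuing the search up to |y| = 50 finds no solutions either.
No (x, y) in the scanned range satisfies the equation.

No integer solutions with |y| ≤ 50.


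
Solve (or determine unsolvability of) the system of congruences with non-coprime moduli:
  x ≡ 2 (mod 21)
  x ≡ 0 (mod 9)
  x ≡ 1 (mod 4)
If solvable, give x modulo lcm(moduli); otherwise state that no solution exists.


Moduli 21, 9, 4 are not pairwise coprime, so CRT works modulo lcm(m_i) when all pairwise compatibility conditions hold.
Pairwise compatibility: gcd(m_i, m_j) must divide a_i - a_j for every pair.
Merge one congruence at a time:
  Start: x ≡ 2 (mod 21).
  Combine with x ≡ 0 (mod 9): gcd(21, 9) = 3, and 0 - 2 = -2 is NOT divisible by 3.
    ⇒ system is inconsistent (no integer solution).

No solution (the system is inconsistent).


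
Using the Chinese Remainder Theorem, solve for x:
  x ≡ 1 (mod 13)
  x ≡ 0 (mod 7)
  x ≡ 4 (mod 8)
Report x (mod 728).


Moduli 13, 7, 8 are pairwise coprime; by CRT there is a unique solution modulo M = 13 · 7 · 8 = 728.
Solve pairwise, accumulating the modulus:
  Start with x ≡ 1 (mod 13).
  Combine with x ≡ 0 (mod 7): since gcd(13, 7) = 1, we get a unique residue mod 91.
    Write x = 1 + 13·t and substitute into x ≡ 0 (mod 7): 13·t ≡ 0 − 1 = -1 (mod 7).
    Reduce coefficients mod 7: 6·t ≡ 6 (mod 7).
    The inverse of 6 mod 7 is 6 (since 6·6 = 36 = 5·7 + 1), so t ≡ 6·6 = 36 ≡ 1 (mod 7).
    Then x = 1 + 13·1 = 14, valid modulo lcm(13, 7) = 91: x ≡ 14 (mod 91).
  Combine with x ≡ 4 (mod 8): since gcd(91, 8) = 1, we get a unique residue mod 728.
    Write x = 14 + 91·t and substitute into x ≡ 4 (mod 8): 91·t ≡ 4 − 14 = -10 (mod 8).
    Reduce coefficients mod 8: 3·t ≡ 6 (mod 8).
    The inverse of 3 mod 8 is 3 (since 3·3 = 9 = 1·8 + 1), so t ≡ 3·6 = 18 ≡ 2 (mod 8).
    Then x = 14 + 91·2 = 196, valid modulo lcm(91, 8) = 728: x ≡ 196 (mod 728).
Verify: 196 mod 13 = 1 ✓, 196 mod 7 = 0 ✓, 196 mod 8 = 4 ✓.

x ≡ 196 (mod 728).


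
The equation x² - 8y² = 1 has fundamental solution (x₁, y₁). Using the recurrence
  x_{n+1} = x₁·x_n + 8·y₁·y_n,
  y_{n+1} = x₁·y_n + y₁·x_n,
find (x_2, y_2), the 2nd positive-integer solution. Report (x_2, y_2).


Step 1: Find the fundamental solution (x₁, y₁) of x² - 8y² = 1.
  Expand √8 as a continued fraction. a₀ = ⌊√8⌋ = 2; iterate m_{k+1} = d_k·a_k − m_k, d_{k+1} = (8 − m_{k+1}²)/d_k, a_{k+1} = ⌊(a₀ + m_{k+1})/d_{k+1}⌋ (starting m₀ = 0, d₀ = 1), with convergents p_k = a_k·p_{k-1} + p_{k-2}, q_k = a_k·q_{k-1} + q_{k-2} (p₋₁ = 1, q₋₁ = 0):
  k = 0: a₀ = 2; p₀/q₀ = 2/1; p₀² − 8·q₀² = 4 − 8 = -4.
  k = 1: m = 2, d = 4, a = ⌊(2 + 2)/4⌋ = 1; p/q = (1·2 + 1)/(1·1 + 0) = 3/1; p² − 8·q² = 9 − 8 = 1.
  The first convergent with p² − 8·q² = 1 gives the fundamental solution (x₁, y₁) = (3, 1).
Step 2: Apply the recurrence (x_{n+1}, y_{n+1}) = (x₁x_n + 8y₁y_n, x₁y_n + y₁x_n) repeatedly.
  From (x_1, y_1) = (3, 1): x_2 = 3·3 + 8·1·1 = 17; y_2 = 3·1 + 1·3 = 6.
Step 3: Verify x_2² - 8·y_2² = 289 - 288 = 1 (should be 1). ✓

(x_1, y_1) = (3, 1); (x_2, y_2) = (17, 6).


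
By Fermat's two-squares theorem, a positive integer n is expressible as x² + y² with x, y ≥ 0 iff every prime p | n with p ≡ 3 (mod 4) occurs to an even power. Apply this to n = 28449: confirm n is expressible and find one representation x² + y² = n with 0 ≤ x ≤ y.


Step 1: Factor n = 28449 = 3^2 · 29 · 109.
Step 2: Check the mod-4 condition on each prime factor: 3 ≡ 3 (mod 4), exponent 2 (must be even); 29 ≡ 1 (mod 4), exponent 1; 109 ≡ 1 (mod 4), exponent 1.
All primes ≡ 3 (mod 4) appear to even exponent (or don't appear), so by the two-squares theorem n IS expressible as a sum of two squares.
Step 3: Build a representation. Group n = k² · m with k = 3 and m = 29 · 109 = 3161 (a product of primes ≡ 1 (mod 4)); a representation of m scales to one of n via (k·x)² + (k·y)² = k²(x² + y²). Each prime p ≡ 1 (mod 4) is itself a sum of two squares; find a² by testing p − a² for a perfect square:
  29: 29 − 1² = 28, 29 − 2² = 25 = 5² ⇒ 29 = 2² + 5².
  109: 109 − 1² = 108, 109 − 2² = 105, 109 − 3² = 100 = 10² ⇒ 109 = 3² + 10².
  Combine using the Brahmagupta–Fibonacci identity (a² + b²)(c² + d²) = (ac − bd)² + (ad + bc)² = (ac + bd)² + (ad − bc)²:
  29 · 109 = 3161: from (2² + 5²)(3² + 10²), take (2·3 − 5·10, 2·10 + 5·3) = (6 − 50, 20 + 15) = (-44, 35); dropping signs (only squares matter) gives (44, 35); check 44² + 35² = 1936 + 1225 = 3161 ✓.
  Scale by k = 3: (3·44, 3·35) = (132, 105).
Step 4: Order so x ≤ y and verify: 105² + 132² = 11025 + 17424 = 28449 = n. ✓

n = 28449 = 105² + 132² (one valid representation with x ≤ y).


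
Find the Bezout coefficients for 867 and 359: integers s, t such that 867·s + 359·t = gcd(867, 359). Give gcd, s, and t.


Euclidean algorithm on (867, 359) — divide until remainder is 0:
  867 = 2 · 359 + 149
  359 = 2 · 149 + 61
  149 = 2 · 61 + 27
  61 = 2 · 27 + 7
  27 = 3 · 7 + 6
  7 = 1 · 6 + 1
  6 = 6 · 1 + 0
gcd(867, 359) = 1.
Track Bezout coefficients alongside the remainders: start with r₀ = 867 = a·1 + b·0 (s = 1, t = 0) and r₁ = 359 = a·0 + b·1 (s = 0, t = 1); each new remainder r_{k+1} = r_{k-1} − q_k·r_k inherits s_{k+1} = s_{k-1} − q_k·s_k, t_{k+1} = t_{k-1} − q_k·t_k, so r_k = a·s_k + b·t_k at every step:
  q = 2: r = 149, s = 1 − 2·0 = 1, t = 0 − 2·1 = -2  (check: 867·1 + 359·(-2) = 149)
  q = 2: r = 61, s = 0 − 2·1 = -2, t = 1 − 2·(-2) = 5  (check: 867·(-2) + 359·5 = 61)
  q = 2: r = 27, s = 1 − 2·(-2) = 5, t = -2 − 2·5 = -12  (check: 867·5 + 359·(-12) = 27)
  q = 2: r = 7, s = -2 − 2·5 = -12, t = 5 − 2·(-12) = 29  (check: 867·(-12) + 359·29 = 7)
  q = 3: r = 6, s = 5 − 3·(-12) = 41, t = -12 − 3·29 = -99  (check: 867·41 + 359·(-99) = 6)
  q = 1: r = 1, s = -12 − 1·41 = -53, t = 29 − 1·(-99) = 128  (check: 867·(-53) + 359·128 = 1)
The row with r = 1 (the gcd) gives the Bezout coefficients s = -53, t = 128.
Result: 867 · (-53) + 359 · (128) = 1.

gcd(867, 359) = 1; s = -53, t = 128 (check: 867·(-53) + 359·128 = 1).


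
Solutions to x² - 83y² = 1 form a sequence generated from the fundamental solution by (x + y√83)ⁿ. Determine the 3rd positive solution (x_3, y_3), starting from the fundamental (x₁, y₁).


Step 1: Find the fundamental solution (x₁, y₁) of x² - 83y² = 1.
  Expand √83 as a continued fraction. a₀ = ⌊√83⌋ = 9; iterate m_{k+1} = d_k·a_k − m_k, d_{k+1} = (83 − m_{k+1}²)/d_k, a_{k+1} = ⌊(a₀ + m_{k+1})/d_{k+1}⌋ (starting m₀ = 0, d₀ = 1), with convergents p_k = a_k·p_{k-1} + p_{k-2}, q_k = a_k·q_{k-1} + q_{k-2} (p₋₁ = 1, q₋₁ = 0):
  k = 0: a₀ = 9; p₀/q₀ = 9/1; p₀² − 83·q₀² = 81 − 83 = -2.
  k = 1: m = 9, d = 2, a = ⌊(9 + 9)/2⌋ = 9; p/q = (9·9 + 1)/(9·1 + 0) = 82/9; p² − 83·q² = 6724 − 6723 = 1.
  The first convergent with p² − 83·q² = 1 gives the fundamental solution (x₁, y₁) = (82, 9).
Step 2: Apply the recurrence (x_{n+1}, y_{n+1}) = (x₁x_n + 83y₁y_n, x₁y_n + y₁x_n) repeatedly.
  From (x_1, y_1) = (82, 9): x_2 = 82·82 + 83·9·9 = 13447; y_2 = 82·9 + 9·82 = 1476.
  From (x_2, y_2) = (13447, 1476): x_3 = 82·13447 + 83·9·1476 = 2205226; y_3 = 82·1476 + 9·13447 = 242055.
Step 3: Verify x_3² - 83·y_3² = 4863021711076 - 4863021711075 = 1 (should be 1). ✓

(x_1, y_1) = (82, 9); (x_3, y_3) = (2205226, 242055).


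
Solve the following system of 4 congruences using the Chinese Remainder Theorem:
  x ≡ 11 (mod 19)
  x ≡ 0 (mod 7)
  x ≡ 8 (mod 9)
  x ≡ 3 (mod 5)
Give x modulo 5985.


Product of moduli M = 19 · 7 · 9 · 5 = 5985.
Merge one congruence at a time:
  Start: x ≡ 11 (mod 19).
  Combine with x ≡ 0 (mod 7); new modulus lcm = 133.
    Write x = 11 + 19·t and substitute into x ≡ 0 (mod 7): 19·t ≡ 0 − 11 = -11 (mod 7).
    Reduce coefficients mod 7: 5·t ≡ 3 (mod 7).
    The inverse of 5 mod 7 is 3 (since 5·3 = 15 = 2·7 + 1), so t ≡ 3·3 = 9 ≡ 2 (mod 7).
    Then x = 11 + 19·2 = 49, valid modulo lcm(19, 7) = 133: x ≡ 49 (mod 133).
  Combine with x ≡ 8 (mod 9); new modulus lcm = 1197.
    Write x = 49 + 133·t and substitute into x ≡ 8 (mod 9): 133·t ≡ 8 − 49 = -41 (mod 9).
    Reduce coefficients mod 9: 7·t ≡ 4 (mod 9).
    The inverse of 7 mod 9 is 4 (since 7·4 = 28 = 3·9 + 1), so t ≡ 4·4 = 16 ≡ 7 (mod 9).
    Then x = 49 + 133·7 = 980, valid modulo lcm(133, 9) = 1197: x ≡ 980 (mod 1197).
  Combine with x ≡ 3 (mod 5); new modulus lcm = 5985.
    Write x = 980 + 1197·t and substitute into x ≡ 3 (mod 5): 1197·t ≡ 3 − 980 = -977 (mod 5).
    Reduce coefficients mod 5: 2·t ≡ 3 (mod 5).
    The inverse of 2 mod 5 is 3 (since 2·3 = 6 = 1·5 + 1), so t ≡ 3·3 = 9 ≡ 4 (mod 5).
    Then x = 980 + 1197·4 = 5768, valid modulo lcm(1197, 5) = 5985: x ≡ 5768 (mod 5985).
Verify against each original: 5768 mod 19 = 11, 5768 mod 7 = 0, 5768 mod 9 = 8, 5768 mod 5 = 3.

x ≡ 5768 (mod 5985).


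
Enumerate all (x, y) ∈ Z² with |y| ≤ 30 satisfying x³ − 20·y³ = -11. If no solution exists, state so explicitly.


The equation is x³ - 20y³ = -11. For fixed y, x³ = 20·y³ − 11, so a solution requires the RHS to be a perfect cube.
Strategy: iterate y from -30 to 30, compute RHS = 20·y³ − 11, and check whether it is a (positive or negative) perfect cube.
Check small values of y:
  y = 0: RHS = -11 is not a perfect cube.
  y = 1: RHS = 9 is not a perfect cube.
  y = -1: RHS = -31 is not a perfect cube.
  y = 2: RHS = 149 is not a perfect cube.
  y = -2: RHS = -171 is not a perfect cube.
  y = 3: RHS = 529 is not a perfect cube.
  y = -3: RHS = -551 is not a perfect cube.
Continuing the search up to |y| = 30 finds no solutions either.
No (x, y) in the scanned range satisfies the equation.

No integer solutions with |y| ≤ 30.


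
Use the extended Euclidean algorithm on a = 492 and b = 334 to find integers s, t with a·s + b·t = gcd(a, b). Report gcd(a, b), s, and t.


Euclidean algorithm on (492, 334) — divide until remainder is 0:
  492 = 1 · 334 + 158
  334 = 2 · 158 + 18
  158 = 8 · 18 + 14
  18 = 1 · 14 + 4
  14 = 3 · 4 + 2
  4 = 2 · 2 + 0
gcd(492, 334) = 2.
Track Bezout coefficients alongside the remainders: start with r₀ = 492 = a·1 + b·0 (s = 1, t = 0) and r₁ = 334 = a·0 + b·1 (s = 0, t = 1); each new remainder r_{k+1} = r_{k-1} − q_k·r_k inherits s_{k+1} = s_{k-1} − q_k·s_k, t_{k+1} = t_{k-1} − q_k·t_k, so r_k = a·s_k + b·t_k at every step:
  q = 1: r = 158, s = 1 − 1·0 = 1, t = 0 − 1·1 = -1  (check: 492·1 + 334·(-1) = 158)
  q = 2: r = 18, s = 0 − 2·1 = -2, t = 1 − 2·(-1) = 3  (check: 492·(-2) + 334·3 = 18)
  q = 8: r = 14, s = 1 − 8·(-2) = 17, t = -1 − 8·3 = -25  (check: 492·17 + 334·(-25) = 14)
  q = 1: r = 4, s = -2 − 1·17 = -19, t = 3 − 1·(-25) = 28  (check: 492·(-19) + 334·28 = 4)
  q = 3: r = 2, s = 17 − 3·(-19) = 74, t = -25 − 3·28 = -109  (check: 492·74 + 334·(-109) = 2)
The row with r = 2 (the gcd) gives the Bezout coefficients s = 74, t = -109.
Result: 492 · (74) + 334 · (-109) = 2.

gcd(492, 334) = 2; s = 74, t = -109 (check: 492·74 + 334·(-109) = 2).


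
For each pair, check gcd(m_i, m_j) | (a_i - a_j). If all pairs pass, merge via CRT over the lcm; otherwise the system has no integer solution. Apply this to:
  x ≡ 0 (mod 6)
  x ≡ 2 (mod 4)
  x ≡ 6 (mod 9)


Moduli 6, 4, 9 are not pairwise coprime, so CRT works modulo lcm(m_i) when all pairwise compatibility conditions hold.
Pairwise compatibility: gcd(m_i, m_j) must divide a_i - a_j for every pair.
Merge one congruence at a time:
  Start: x ≡ 0 (mod 6).
  Combine with x ≡ 2 (mod 4): gcd(6, 4) = 2; 2 - 0 = 2, which IS divisible by 2, so compatible.
    Write x = 0 + 6·t and substitute into x ≡ 2 (mod 4): 6·t ≡ 2 − 0 = 2 (mod 4).
    Divide the congruence (and modulus) by g = 2: 3·t ≡ 1 (mod 2).
    Reduce coefficients mod 2: 1·t ≡ 1 (mod 2).
    So t ≡ 1 (mod 2).
    Then x = 0 + 6·1 = 6, valid modulo lcm(6, 4) = 12: x ≡ 6 (mod 12).
  Combine with x ≡ 6 (mod 9): gcd(12, 9) = 3; 6 - 6 = 0, which IS divisible by 3, so compatible.
    Write x = 6 + 12·t and substitute into x ≡ 6 (mod 9): 12·t ≡ 6 − 6 = 0 (mod 9).
    Divide the congruence (and modulus) by g = 3: 4·t ≡ 0 (mod 3).
    Reduce coefficients mod 3: 1·t ≡ 0 (mod 3).
    So t ≡ 0 (mod 3).
    Then x = 6 + 12·0 = 6, valid modulo lcm(12, 9) = 36: x ≡ 6 (mod 36).
Verify: 6 mod 6 = 0, 6 mod 4 = 2, 6 mod 9 = 6.

x ≡ 6 (mod 36).


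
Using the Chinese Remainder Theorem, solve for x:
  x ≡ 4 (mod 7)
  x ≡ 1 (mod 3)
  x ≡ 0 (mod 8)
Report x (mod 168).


Moduli 7, 3, 8 are pairwise coprime; by CRT there is a unique solution modulo M = 7 · 3 · 8 = 168.
Solve pairwise, accumulating the modulus:
  Start with x ≡ 4 (mod 7).
  Combine with x ≡ 1 (mod 3): since gcd(7, 3) = 1, we get a unique residue mod 21.
    Write x = 4 + 7·t and substitute into x ≡ 1 (mod 3): 7·t ≡ 1 − 4 = -3 (mod 3).
    Reduce coefficients mod 3: 1·t ≡ 0 (mod 3).
    So t ≡ 0 (mod 3).
    Then x = 4 + 7·0 = 4, valid modulo lcm(7, 3) = 21: x ≡ 4 (mod 21).
  Combine with x ≡ 0 (mod 8): since gcd(21, 8) = 1, we get a unique residue mod 168.
    Write x = 4 + 21·t and substitute into x ≡ 0 (mod 8): 21·t ≡ 0 − 4 = -4 (mod 8).
    Reduce coefficients mod 8: 5·t ≡ 4 (mod 8).
    The inverse of 5 mod 8 is 5 (since 5·5 = 25 = 3·8 + 1), so t ≡ 5·4 = 20 ≡ 4 (mod 8).
    Then x = 4 + 21·4 = 88, valid modulo lcm(21, 8) = 168: x ≡ 88 (mod 168).
Verify: 88 mod 7 = 4 ✓, 88 mod 3 = 1 ✓, 88 mod 8 = 0 ✓.

x ≡ 88 (mod 168).
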